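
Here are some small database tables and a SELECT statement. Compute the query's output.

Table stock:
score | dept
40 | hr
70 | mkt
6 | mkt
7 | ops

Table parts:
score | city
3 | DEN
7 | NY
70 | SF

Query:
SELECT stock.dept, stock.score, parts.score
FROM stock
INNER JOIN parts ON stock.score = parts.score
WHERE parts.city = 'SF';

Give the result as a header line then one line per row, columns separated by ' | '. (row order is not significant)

== RESULT ==
stock.dept | stock.score | parts.score
mkt | 70 | 70

Derivation:
After JOIN parts (2 rows):
stock.score | stock.dept | parts.score | parts.city
70 | mkt | 70 | SF
7 | ops | 7 | NY
After WHERE (1 rows):
stock.score | stock.dept | parts.score | parts.city
70 | mkt | 70 | SF
After SELECT (1 rows):
stock.dept | stock.score | parts.score
mkt | 70 | 70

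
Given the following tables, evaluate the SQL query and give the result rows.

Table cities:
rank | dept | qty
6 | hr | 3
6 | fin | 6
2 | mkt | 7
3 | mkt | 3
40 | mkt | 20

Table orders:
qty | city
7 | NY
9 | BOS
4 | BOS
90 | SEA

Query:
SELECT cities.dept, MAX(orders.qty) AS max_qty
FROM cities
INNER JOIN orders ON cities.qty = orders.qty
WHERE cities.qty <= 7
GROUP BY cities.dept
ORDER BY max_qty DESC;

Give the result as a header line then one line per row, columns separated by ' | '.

== RESULT ==
cities.dept | max_qty
mkt | 7

Derivation:
After JOIN orders (1 rows):
cities.rank | cities.dept | cities.qty | orders.qty | orders.city
2 | mkt | 7 | 7 | NY
After WHERE (1 rows):
cities.rank | cities.dept | cities.qty | orders.qty | orders.city
2 | mkt | 7 | 7 | NY
After GROUP BY (1 rows):
cities.dept | max_qty
mkt | 7
After ORDER BY (1 rows):
cities.dept | max_qty
mkt | 7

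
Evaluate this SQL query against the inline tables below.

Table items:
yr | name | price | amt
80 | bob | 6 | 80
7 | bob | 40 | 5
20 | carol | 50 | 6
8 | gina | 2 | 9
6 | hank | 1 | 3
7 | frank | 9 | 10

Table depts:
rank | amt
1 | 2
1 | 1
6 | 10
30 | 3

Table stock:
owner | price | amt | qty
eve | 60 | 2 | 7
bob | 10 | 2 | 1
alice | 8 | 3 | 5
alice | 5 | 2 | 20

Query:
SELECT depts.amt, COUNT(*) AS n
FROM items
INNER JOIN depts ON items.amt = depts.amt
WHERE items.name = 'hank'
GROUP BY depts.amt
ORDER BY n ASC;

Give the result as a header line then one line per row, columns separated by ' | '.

== RESULT ==
depts.amt | n
3 | 1

Derivation:
After JOIN depts (2 rows):
items.yr | items.name | items.price | items.amt | depts.rank | depts.amt
6 | hank | 1 | 3 | 30 | 3
7 | frank | 9 | 10 | 6 | 10
After WHERE (1 rows):
items.yr | items.name | items.price | items.amt | depts.rank | depts.amt
6 | hank | 1 | 3 | 30 | 3
After GROUP BY (1 rows):
depts.amt | n
3 | 1
After ORDER BY (1 rows):
depts.amt | n
3 | 1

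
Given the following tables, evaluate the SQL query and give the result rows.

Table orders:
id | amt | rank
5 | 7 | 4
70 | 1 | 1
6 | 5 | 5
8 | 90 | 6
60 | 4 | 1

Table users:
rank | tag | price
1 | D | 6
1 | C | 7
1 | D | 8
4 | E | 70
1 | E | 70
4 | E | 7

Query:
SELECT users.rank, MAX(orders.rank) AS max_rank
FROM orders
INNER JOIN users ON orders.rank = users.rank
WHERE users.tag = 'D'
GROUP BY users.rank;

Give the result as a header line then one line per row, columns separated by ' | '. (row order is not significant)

After JOIN users (10 rows):
orders.id | orders.amt | orders.rank | users.rank | users.tag | users.price
5 | 7 | 4 | 4 | E | 70
5 | 7 | 4 | 4 | E | 7
70 | 1 | 1 | 1 | D | 6
70 | 1 | 1 | 1 | C | 7
70 | 1 | 1 | 1 | D | 8
70 | 1 | 1 | 1 | E | 70
60 | 4 | 1 | 1 | D | 6
60 | 4 | 1 | 1 | C | 7
60 | 4 | 1 | 1 | D | 8
60 | 4 | 1 | 1 | E | 70
After WHERE (4 rows):
orders.id | orders.amt | orders.rank | users.rank | users.tag | users.price
70 | 1 | 1 | 1 | D | 6
70 | 1 | 1 | 1 | D | 8
60 | 4 | 1 | 1 | D | 6
60 | 4 | 1 | 1 | D | 8
After GROUP BY (1 rows):
users.rank | max_rank
1 | 1

== RESULT ==
users.rank | max_rank
1 | 1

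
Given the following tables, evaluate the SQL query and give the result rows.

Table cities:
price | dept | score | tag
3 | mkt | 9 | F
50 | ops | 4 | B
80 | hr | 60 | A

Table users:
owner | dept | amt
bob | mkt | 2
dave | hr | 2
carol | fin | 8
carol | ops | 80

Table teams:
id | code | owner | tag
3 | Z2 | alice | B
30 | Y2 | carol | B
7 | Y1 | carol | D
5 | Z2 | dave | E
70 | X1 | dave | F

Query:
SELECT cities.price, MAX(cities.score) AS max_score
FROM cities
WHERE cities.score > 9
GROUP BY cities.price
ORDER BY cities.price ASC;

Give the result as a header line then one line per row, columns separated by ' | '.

== RESULT ==
cities.price | max_score
80 | 60

Derivation:
After WHERE (1 rows):
cities.price | cities.dept | cities.score | cities.tag
80 | hr | 60 | A
After GROUP BY (1 rows):
cities.price | max_score
80 | 60
After ORDER BY (1 rows):
cities.price | max_score
80 | 60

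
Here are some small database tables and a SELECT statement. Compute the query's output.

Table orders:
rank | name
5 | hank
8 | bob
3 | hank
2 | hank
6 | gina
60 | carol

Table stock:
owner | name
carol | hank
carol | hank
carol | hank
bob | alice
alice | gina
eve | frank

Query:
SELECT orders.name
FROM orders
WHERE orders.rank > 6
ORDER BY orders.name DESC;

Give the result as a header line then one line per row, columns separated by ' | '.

After WHERE (2 rows):
orders.rank | orders.name
8 | bob
60 | carol
After SELECT (2 rows):
orders.name
bob
carol
After ORDER BY (2 rows):
orders.name
carol
bob

== RESULT ==
orders.name
carol
bob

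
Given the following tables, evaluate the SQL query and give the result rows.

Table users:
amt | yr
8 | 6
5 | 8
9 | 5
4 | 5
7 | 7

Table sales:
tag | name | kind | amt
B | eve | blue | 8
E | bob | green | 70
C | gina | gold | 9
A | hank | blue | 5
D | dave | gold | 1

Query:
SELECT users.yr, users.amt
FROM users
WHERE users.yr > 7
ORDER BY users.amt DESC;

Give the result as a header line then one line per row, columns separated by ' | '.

After WHERE (1 rows):
users.amt | users.yr
5 | 8
After SELECT (1 rows):
users.yr | users.amt
8 | 5
After ORDER BY (1 rows):
users.yr | users.amt
8 | 5

== RESULT ==
users.yr | users.amt
8 | 5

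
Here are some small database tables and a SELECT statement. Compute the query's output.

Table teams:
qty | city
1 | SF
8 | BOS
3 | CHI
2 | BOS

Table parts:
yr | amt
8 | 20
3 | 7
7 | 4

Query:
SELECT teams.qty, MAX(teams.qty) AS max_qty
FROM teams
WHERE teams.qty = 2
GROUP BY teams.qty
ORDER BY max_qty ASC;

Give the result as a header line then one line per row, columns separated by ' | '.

After WHERE (1 rows):
teams.qty | teams.city
2 | BOS
After GROUP BY (1 rows):
teams.qty | max_qty
2 | 2
After ORDER BY (1 rows):
teams.qty | max_qty
2 | 2

== RESULT ==
teams.qty | max_qty
2 | 2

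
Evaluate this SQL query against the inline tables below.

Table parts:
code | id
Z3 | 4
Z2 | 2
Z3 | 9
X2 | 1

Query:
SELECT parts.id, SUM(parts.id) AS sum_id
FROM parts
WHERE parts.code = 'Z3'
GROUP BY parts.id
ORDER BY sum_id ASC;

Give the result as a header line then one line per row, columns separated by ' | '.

After WHERE (2 rows):
parts.code | parts.id
Z3 | 4
Z3 | 9
After GROUP BY (2 rows):
parts.id | sum_id
4 | 4
9 | 9
After ORDER BY (2 rows):
parts.id | sum_id
4 | 4
9 | 9

== RESULT ==
parts.id | sum_id
4 | 4
9 | 9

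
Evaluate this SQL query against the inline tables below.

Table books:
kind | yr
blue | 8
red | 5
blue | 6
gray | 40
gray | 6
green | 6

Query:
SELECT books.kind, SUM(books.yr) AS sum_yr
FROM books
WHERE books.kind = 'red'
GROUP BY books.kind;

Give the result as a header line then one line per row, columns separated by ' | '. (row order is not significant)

After WHERE (1 rows):
books.kind | books.yr
red | 5
After GROUP BY (1 rows):
books.kind | sum_yr
red | 5

== RESULT ==
books.kind | sum_yr
red | 5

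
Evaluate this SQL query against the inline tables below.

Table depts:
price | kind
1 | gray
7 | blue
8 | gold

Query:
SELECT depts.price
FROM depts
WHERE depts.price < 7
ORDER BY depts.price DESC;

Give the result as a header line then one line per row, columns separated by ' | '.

== RESULT ==
depts.price
1

Derivation:
After WHERE (1 rows):
depts.price | depts.kind
1 | gray
After SELECT (1 rows):
depts.price
1
After ORDER BY (1 rows):
depts.price
1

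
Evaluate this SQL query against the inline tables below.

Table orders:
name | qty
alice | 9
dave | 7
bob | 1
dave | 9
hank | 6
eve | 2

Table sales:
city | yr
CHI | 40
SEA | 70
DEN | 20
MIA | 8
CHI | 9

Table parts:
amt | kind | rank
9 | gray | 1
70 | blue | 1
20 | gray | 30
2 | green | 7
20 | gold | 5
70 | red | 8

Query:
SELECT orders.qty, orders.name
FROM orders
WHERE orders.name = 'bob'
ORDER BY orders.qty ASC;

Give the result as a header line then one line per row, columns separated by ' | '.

== RESULT ==
orders.qty | orders.name
1 | bob

Derivation:
After WHERE (1 rows):
orders.name | orders.qty
bob | 1
After SELECT (1 rows):
orders.qty | orders.name
1 | bob
After ORDER BY (1 rows):
orders.qty | orders.name
1 | bob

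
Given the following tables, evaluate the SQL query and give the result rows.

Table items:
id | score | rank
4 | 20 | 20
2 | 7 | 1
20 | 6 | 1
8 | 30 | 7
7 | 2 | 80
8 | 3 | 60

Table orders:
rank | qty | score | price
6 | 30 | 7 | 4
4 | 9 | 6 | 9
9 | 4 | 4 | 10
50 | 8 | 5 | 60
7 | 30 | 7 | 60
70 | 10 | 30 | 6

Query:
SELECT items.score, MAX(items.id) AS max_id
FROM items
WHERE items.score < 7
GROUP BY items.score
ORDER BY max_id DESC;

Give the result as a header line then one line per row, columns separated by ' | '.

== RESULT ==
items.score | max_id
6 | 20
3 | 8
2 | 7

Derivation:
After WHERE (3 rows):
items.id | items.score | items.rank
20 | 6 | 1
7 | 2 | 80
8 | 3 | 60
After GROUP BY (3 rows):
items.score | max_id
6 | 20
2 | 7
3 | 8
After ORDER BY (3 rows):
items.score | max_id
6 | 20
3 | 8
2 | 7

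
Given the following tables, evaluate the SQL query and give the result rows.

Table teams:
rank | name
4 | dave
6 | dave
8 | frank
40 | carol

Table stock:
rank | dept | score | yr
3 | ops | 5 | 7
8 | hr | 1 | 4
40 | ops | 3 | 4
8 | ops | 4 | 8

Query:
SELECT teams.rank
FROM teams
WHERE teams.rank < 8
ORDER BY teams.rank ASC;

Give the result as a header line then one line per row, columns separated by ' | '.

== RESULT ==
teams.rank
4
6

Derivation:
After WHERE (2 rows):
teams.rank | teams.name
4 | dave
6 | dave
After SELECT (2 rows):
teams.rank
4
6
After ORDER BY (2 rows):
teams.rank
4
6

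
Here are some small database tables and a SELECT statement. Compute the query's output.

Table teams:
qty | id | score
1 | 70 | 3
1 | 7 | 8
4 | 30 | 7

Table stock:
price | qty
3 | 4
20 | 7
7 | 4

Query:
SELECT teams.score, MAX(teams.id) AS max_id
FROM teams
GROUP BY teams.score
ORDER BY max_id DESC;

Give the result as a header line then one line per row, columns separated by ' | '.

After GROUP BY (3 rows):
teams.score | max_id
3 | 70
8 | 7
7 | 30
After ORDER BY (3 rows):
teams.score | max_id
3 | 70
7 | 30
8 | 7

== RESULT ==
teams.score | max_id
3 | 70
7 | 30
8 | 7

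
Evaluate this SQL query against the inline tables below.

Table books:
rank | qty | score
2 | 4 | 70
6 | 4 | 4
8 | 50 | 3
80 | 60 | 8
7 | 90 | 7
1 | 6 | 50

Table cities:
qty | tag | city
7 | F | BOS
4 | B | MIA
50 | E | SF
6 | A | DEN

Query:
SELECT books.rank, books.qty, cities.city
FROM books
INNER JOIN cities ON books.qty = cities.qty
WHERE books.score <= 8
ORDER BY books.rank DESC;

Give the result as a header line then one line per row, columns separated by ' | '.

After JOIN cities (4 rows):
books.rank | books.qty | books.score | cities.qty | cities.tag | cities.city
2 | 4 | 70 | 4 | B | MIA
6 | 4 | 4 | 4 | B | MIA
8 | 50 | 3 | 50 | E | SF
1 | 6 | 50 | 6 | A | DEN
After WHERE (2 rows):
books.rank | books.qty | books.score | cities.qty | cities.tag | cities.city
6 | 4 | 4 | 4 | B | MIA
8 | 50 | 3 | 50 | E | SF
After SELECT (2 rows):
books.rank | books.qty | cities.city
6 | 4 | MIA
8 | 50 | SF
After ORDER BY (2 rows):
books.rank | books.qty | cities.city
8 | 50 | SF
6 | 4 | MIA

== RESULT ==
books.rank | books.qty | cities.city
8 | 50 | SF
6 | 4 | MIA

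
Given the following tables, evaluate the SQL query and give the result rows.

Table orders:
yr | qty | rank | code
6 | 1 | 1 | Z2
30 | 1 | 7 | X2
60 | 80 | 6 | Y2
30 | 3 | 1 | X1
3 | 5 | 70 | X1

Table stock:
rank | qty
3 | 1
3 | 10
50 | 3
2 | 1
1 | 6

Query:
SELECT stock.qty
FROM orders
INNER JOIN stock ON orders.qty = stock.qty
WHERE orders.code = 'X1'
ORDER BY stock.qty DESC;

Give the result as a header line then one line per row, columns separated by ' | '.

After JOIN stock (5 rows):
orders.yr | orders.qty | orders.rank | orders.code | stock.rank | stock.qty
6 | 1 | 1 | Z2 | 3 | 1
6 | 1 | 1 | Z2 | 2 | 1
30 | 1 | 7 | X2 | 3 | 1
30 | 1 | 7 | X2 | 2 | 1
30 | 3 | 1 | X1 | 50 | 3
After WHERE (1 rows):
orders.yr | orders.qty | orders.rank | orders.code | stock.rank | stock.qty
30 | 3 | 1 | X1 | 50 | 3
After SELECT (1 rows):
stock.qty
3
After ORDER BY (1 rows):
stock.qty
3

== RESULT ==
stock.qty
3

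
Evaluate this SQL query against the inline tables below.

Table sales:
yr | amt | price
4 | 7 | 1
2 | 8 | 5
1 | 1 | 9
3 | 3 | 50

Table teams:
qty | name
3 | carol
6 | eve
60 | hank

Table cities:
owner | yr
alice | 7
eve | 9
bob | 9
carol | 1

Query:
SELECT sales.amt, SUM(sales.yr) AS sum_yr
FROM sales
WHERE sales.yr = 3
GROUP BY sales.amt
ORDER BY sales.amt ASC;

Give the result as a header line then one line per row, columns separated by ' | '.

== RESULT ==
sales.amt | sum_yr
3 | 3

Derivation:
After WHERE (1 rows):
sales.yr | sales.amt | sales.price
3 | 3 | 50
After GROUP BY (1 rows):
sales.amt | sum_yr
3 | 3
After ORDER BY (1 rows):
sales.amt | sum_yr
3 | 3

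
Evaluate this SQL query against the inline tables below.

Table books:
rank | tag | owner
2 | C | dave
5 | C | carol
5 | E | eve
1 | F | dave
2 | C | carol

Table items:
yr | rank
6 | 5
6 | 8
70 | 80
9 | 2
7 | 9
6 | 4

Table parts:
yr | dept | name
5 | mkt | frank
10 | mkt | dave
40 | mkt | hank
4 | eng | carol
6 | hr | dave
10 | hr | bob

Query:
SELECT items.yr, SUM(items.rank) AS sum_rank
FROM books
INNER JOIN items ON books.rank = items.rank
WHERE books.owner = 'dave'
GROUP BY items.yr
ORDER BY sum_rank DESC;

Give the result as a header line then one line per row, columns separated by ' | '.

== RESULT ==
items.yr | sum_rank
9 | 2

Derivation:
After JOIN items (4 rows):
books.rank | books.tag | books.owner | items.yr | items.rank
2 | C | dave | 9 | 2
5 | C | carol | 6 | 5
5 | E | eve | 6 | 5
2 | C | carol | 9 | 2
After WHERE (1 rows):
books.rank | books.tag | books.owner | items.yr | items.rank
2 | C | dave | 9 | 2
After GROUP BY (1 rows):
items.yr | sum_rank
9 | 2
After ORDER BY (1 rows):
items.yr | sum_rank
9 | 2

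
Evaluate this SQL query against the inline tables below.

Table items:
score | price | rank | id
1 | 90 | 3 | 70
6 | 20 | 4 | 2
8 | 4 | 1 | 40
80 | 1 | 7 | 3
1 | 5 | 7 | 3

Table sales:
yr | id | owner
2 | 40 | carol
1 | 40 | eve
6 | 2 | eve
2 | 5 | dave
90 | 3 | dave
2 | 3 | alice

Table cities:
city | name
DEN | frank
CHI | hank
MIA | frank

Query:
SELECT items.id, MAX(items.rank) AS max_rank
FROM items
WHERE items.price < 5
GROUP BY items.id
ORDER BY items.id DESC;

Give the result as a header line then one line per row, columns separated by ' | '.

== RESULT ==
items.id | max_rank
40 | 1
3 | 7

Derivation:
After WHERE (2 rows):
items.score | items.price | items.rank | items.id
8 | 4 | 1 | 40
80 | 1 | 7 | 3
After GROUP BY (2 rows):
items.id | max_rank
40 | 1
3 | 7
After ORDER BY (2 rows):
items.id | max_rank
40 | 1
3 | 7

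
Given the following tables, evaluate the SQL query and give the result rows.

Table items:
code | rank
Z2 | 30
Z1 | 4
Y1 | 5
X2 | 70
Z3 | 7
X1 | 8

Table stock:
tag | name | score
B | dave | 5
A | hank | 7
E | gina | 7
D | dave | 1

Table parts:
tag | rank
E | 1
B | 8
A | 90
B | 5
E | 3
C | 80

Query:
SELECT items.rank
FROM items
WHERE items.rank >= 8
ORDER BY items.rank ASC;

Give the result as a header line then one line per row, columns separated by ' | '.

After WHERE (3 rows):
items.code | items.rank
Z2 | 30
X2 | 70
X1 | 8
After SELECT (3 rows):
items.rank
30
70
8
After ORDER BY (3 rows):
items.rank
8
30
70

== RESULT ==
items.rank
8
30
70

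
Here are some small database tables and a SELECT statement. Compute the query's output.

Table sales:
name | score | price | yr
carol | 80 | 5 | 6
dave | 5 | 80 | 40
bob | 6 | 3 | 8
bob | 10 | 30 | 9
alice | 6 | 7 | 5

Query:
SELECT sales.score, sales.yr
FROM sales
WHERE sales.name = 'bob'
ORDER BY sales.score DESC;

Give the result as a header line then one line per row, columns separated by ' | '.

== RESULT ==
sales.score | sales.yr
10 | 9
6 | 8

Derivation:
After WHERE (2 rows):
sales.name | sales.score | sales.price | sales.yr
bob | 6 | 3 | 8
bob | 10 | 30 | 9
After SELECT (2 rows):
sales.score | sales.yr
6 | 8
10 | 9
After ORDER BY (2 rows):
sales.score | sales.yr
10 | 9
6 | 8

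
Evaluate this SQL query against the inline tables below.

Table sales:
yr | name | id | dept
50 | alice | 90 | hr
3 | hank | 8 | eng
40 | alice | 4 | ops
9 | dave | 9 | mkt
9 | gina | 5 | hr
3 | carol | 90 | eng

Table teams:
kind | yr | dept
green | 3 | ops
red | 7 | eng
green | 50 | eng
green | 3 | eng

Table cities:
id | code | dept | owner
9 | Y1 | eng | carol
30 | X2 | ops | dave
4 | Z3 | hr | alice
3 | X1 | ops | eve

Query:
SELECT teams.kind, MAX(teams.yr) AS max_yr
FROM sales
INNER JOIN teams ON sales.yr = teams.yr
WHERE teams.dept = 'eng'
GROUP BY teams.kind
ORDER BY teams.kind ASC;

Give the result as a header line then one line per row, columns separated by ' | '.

== RESULT ==
teams.kind | max_yr
green | 50

Derivation:
After JOIN teams (5 rows):
sales.yr | sales.name | sales.id | sales.dept | teams.kind | teams.yr | teams.dept
50 | alice | 90 | hr | green | 50 | eng
3 | hank | 8 | eng | green | 3 | ops
3 | hank | 8 | eng | green | 3 | eng
3 | carol | 90 | eng | green | 3 | ops
3 | carol | 90 | eng | green | 3 | eng
After WHERE (3 rows):
sales.yr | sales.name | sales.id | sales.dept | teams.kind | teams.yr | teams.dept
50 | alice | 90 | hr | green | 50 | eng
3 | hank | 8 | eng | green | 3 | eng
3 | carol | 90 | eng | green | 3 | eng
After GROUP BY (1 rows):
teams.kind | max_yr
green | 50
After ORDER BY (1 rows):
teams.kind | max_yr
green | 50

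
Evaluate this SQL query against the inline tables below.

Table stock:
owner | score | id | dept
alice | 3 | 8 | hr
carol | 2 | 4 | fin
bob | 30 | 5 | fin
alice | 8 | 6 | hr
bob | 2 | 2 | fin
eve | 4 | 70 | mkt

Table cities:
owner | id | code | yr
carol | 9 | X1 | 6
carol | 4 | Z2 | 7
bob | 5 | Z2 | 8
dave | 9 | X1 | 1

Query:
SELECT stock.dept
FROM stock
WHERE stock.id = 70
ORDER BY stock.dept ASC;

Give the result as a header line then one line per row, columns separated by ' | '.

After WHERE (1 rows):
stock.owner | stock.score | stock.id | stock.dept
eve | 4 | 70 | mkt
After SELECT (1 rows):
stock.dept
mkt
After ORDER BY (1 rows):
stock.dept
mkt

== RESULT ==
stock.dept
mkt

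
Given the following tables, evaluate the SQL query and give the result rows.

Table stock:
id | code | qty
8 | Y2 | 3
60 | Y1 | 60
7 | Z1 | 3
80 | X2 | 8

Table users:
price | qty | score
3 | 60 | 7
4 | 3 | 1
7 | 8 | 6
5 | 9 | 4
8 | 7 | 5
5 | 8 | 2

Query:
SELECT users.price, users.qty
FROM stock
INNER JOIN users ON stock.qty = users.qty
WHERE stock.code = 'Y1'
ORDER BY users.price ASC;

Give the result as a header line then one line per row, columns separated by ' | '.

== RESULT ==
users.price | users.qty
3 | 60

Derivation:
After JOIN users (5 rows):
stock.id | stock.code | stock.qty | users.price | users.qty | users.score
8 | Y2 | 3 | 4 | 3 | 1
60 | Y1 | 60 | 3 | 60 | 7
7 | Z1 | 3 | 4 | 3 | 1
80 | X2 | 8 | 7 | 8 | 6
80 | X2 | 8 | 5 | 8 | 2
After WHERE (1 rows):
stock.id | stock.code | stock.qty | users.price | users.qty | users.score
60 | Y1 | 60 | 3 | 60 | 7
After SELECT (1 rows):
users.price | users.qty
3 | 60
After ORDER BY (1 rows):
users.price | users.qty
3 | 60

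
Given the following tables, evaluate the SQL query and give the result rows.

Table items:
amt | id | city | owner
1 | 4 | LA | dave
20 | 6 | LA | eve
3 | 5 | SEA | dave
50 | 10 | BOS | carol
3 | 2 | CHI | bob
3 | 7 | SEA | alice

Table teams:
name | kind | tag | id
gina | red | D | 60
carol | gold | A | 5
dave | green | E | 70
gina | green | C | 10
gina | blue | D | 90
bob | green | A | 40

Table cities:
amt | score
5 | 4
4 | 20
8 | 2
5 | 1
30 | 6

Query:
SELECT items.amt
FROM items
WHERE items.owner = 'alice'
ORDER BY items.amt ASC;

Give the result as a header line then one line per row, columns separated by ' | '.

After WHERE (1 rows):
items.amt | items.id | items.city | items.owner
3 | 7 | SEA | alice
After SELECT (1 rows):
items.amt
3
After ORDER BY (1 rows):
items.amt
3

== RESULT ==
items.amt
3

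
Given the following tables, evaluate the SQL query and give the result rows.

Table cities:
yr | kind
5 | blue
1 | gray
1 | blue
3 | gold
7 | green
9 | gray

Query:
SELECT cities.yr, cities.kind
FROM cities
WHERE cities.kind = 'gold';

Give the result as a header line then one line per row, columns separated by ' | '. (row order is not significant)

== RESULT ==
cities.yr | cities.kind
3 | gold

Derivation:
After WHERE (1 rows):
cities.yr | cities.kind
3 | gold
After SELECT (1 rows):
cities.yr | cities.kind
3 | gold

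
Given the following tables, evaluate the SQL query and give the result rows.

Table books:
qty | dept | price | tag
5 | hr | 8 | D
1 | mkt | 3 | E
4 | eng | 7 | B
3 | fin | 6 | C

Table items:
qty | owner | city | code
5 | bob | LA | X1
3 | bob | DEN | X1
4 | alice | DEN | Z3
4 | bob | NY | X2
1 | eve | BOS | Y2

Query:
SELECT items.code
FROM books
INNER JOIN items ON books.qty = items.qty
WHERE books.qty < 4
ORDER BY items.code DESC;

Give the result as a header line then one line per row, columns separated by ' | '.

== RESULT ==
items.code
Y2
X1

Derivation:
After JOIN items (5 rows):
books.qty | books.dept | books.price | books.tag | items.qty | items.owner | items.city | items.code
5 | hr | 8 | D | 5 | bob | LA | X1
1 | mkt | 3 | E | 1 | eve | BOS | Y2
4 | eng | 7 | B | 4 | alice | DEN | Z3
4 | eng | 7 | B | 4 | bob | NY | X2
3 | fin | 6 | C | 3 | bob | DEN | X1
After WHERE (2 rows):
books.qty | books.dept | books.price | books.tag | items.qty | items.owner | items.city | items.code
1 | mkt | 3 | E | 1 | eve | BOS | Y2
3 | fin | 6 | C | 3 | bob | DEN | X1
After SELECT (2 rows):
items.code
Y2
X1
After ORDER BY (2 rows):
items.code
Y2
X1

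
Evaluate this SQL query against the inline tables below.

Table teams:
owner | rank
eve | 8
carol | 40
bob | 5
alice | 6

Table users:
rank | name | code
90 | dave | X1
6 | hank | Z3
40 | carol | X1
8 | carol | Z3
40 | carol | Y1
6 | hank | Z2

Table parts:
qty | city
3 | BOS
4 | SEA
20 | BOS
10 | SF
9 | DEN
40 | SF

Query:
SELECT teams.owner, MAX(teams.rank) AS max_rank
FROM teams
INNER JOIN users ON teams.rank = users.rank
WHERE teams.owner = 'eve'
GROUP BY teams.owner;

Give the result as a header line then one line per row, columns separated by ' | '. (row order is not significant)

== RESULT ==
teams.owner | max_rank
eve | 8

Derivation:
After JOIN users (5 rows):
teams.owner | teams.rank | users.rank | users.name | users.code
eve | 8 | 8 | carol | Z3
carol | 40 | 40 | carol | X1
carol | 40 | 40 | carol | Y1
alice | 6 | 6 | hank | Z3
alice | 6 | 6 | hank | Z2
After WHERE (1 rows):
teams.owner | teams.rank | users.rank | users.name | users.code
eve | 8 | 8 | carol | Z3
After GROUP BY (1 rows):
teams.owner | max_rank
eve | 8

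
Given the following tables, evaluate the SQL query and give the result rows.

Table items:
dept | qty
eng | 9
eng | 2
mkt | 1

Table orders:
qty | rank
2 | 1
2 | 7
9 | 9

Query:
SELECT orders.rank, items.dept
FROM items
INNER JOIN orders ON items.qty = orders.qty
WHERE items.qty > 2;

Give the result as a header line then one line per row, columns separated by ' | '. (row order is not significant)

== RESULT ==
orders.rank | items.dept
9 | eng

Derivation:
After JOIN orders (3 rows):
items.dept | items.qty | orders.qty | orders.rank
eng | 9 | 9 | 9
eng | 2 | 2 | 1
eng | 2 | 2 | 7
After WHERE (1 rows):
items.dept | items.qty | orders.qty | orders.rank
eng | 9 | 9 | 9
After SELECT (1 rows):
orders.rank | items.dept
9 | eng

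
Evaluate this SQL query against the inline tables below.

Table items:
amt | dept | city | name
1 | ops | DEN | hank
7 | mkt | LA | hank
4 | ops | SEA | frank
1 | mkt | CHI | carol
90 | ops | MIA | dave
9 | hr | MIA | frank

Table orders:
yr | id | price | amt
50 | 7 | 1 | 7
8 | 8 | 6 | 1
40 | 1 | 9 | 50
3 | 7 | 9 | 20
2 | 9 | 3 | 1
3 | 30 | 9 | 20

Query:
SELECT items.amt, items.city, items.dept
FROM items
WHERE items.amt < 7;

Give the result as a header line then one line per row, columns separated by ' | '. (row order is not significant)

== RESULT ==
items.amt | items.city | items.dept
1 | DEN | ops
4 | SEA | ops
1 | CHI | mkt

Derivation:
After WHERE (3 rows):
items.amt | items.dept | items.city | items.name
1 | ops | DEN | hank
4 | ops | SEA | frank
1 | mkt | CHI | carol
After SELECT (3 rows):
items.amt | items.city | items.dept
1 | DEN | ops
4 | SEA | ops
1 | CHI | mkt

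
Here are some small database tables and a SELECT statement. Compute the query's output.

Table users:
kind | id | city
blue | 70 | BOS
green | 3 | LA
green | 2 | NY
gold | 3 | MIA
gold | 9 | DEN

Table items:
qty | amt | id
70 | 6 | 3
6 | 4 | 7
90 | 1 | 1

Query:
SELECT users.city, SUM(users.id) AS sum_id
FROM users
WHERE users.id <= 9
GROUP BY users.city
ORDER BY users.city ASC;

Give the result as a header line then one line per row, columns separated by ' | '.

== RESULT ==
users.city | sum_id
DEN | 9
LA | 3
MIA | 3
NY | 2

Derivation:
After WHERE (4 rows):
users.kind | users.id | users.city
green | 3 | LA
green | 2 | NY
gold | 3 | MIA
gold | 9 | DEN
After GROUP BY (4 rows):
users.city | sum_id
LA | 3
NY | 2
MIA | 3
DEN | 9
After ORDER BY (4 rows):
users.city | sum_id
DEN | 9
LA | 3
MIA | 3
NY | 2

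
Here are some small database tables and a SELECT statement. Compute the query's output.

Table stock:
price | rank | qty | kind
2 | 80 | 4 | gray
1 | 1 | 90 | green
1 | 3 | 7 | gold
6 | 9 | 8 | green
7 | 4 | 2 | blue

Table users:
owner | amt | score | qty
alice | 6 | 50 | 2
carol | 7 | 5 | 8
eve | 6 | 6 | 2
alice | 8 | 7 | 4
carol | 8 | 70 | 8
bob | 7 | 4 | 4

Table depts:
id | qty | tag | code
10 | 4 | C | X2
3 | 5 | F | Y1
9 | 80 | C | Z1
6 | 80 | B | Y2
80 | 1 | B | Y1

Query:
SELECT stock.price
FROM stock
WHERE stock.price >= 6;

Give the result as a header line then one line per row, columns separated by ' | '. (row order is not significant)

After WHERE (2 rows):
stock.price | stock.rank | stock.qty | stock.kind
6 | 9 | 8 | green
7 | 4 | 2 | blue
After SELECT (2 rows):
stock.price
6
7

== RESULT ==
stock.price
6
7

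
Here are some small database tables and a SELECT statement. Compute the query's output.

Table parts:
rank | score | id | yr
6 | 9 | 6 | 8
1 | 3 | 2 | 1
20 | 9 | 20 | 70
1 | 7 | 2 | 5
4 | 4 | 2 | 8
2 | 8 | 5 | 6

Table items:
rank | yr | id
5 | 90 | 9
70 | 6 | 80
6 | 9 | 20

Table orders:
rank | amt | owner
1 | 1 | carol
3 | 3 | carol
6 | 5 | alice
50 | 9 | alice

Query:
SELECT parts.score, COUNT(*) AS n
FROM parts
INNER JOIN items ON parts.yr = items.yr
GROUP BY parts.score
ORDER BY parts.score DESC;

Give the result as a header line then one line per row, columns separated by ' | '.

After JOIN items (1 rows):
parts.rank | parts.score | parts.id | parts.yr | items.rank | items.yr | items.id
2 | 8 | 5 | 6 | 70 | 6 | 80
After GROUP BY (1 rows):
parts.score | n
8 | 1
After ORDER BY (1 rows):
parts.score | n
8 | 1

== RESULT ==
parts.score | n
8 | 1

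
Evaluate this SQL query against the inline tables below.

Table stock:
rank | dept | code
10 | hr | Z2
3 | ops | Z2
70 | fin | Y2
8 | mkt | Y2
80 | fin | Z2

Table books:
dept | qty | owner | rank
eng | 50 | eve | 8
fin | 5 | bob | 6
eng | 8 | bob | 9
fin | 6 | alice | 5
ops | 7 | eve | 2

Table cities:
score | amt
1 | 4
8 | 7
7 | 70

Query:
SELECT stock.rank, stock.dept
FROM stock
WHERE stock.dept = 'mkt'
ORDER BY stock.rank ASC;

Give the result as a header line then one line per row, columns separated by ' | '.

After WHERE (1 rows):
stock.rank | stock.dept | stock.code
8 | mkt | Y2
After SELECT (1 rows):
stock.rank | stock.dept
8 | mkt
After ORDER BY (1 rows):
stock.rank | stock.dept
8 | mkt

== RESULT ==
stock.rank | stock.dept
8 | mkt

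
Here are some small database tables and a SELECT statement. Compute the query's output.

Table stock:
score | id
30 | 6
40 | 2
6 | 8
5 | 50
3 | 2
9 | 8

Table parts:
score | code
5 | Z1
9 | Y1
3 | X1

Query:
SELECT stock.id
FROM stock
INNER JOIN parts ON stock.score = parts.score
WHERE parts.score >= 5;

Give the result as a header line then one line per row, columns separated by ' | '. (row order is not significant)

After JOIN parts (3 rows):
stock.score | stock.id | parts.score | parts.code
5 | 50 | 5 | Z1
3 | 2 | 3 | X1
9 | 8 | 9 | Y1
After WHERE (2 rows):
stock.score | stock.id | parts.score | parts.code
5 | 50 | 5 | Z1
9 | 8 | 9 | Y1
After SELECT (2 rows):
stock.id
50
8

== RESULT ==
stock.id
50
8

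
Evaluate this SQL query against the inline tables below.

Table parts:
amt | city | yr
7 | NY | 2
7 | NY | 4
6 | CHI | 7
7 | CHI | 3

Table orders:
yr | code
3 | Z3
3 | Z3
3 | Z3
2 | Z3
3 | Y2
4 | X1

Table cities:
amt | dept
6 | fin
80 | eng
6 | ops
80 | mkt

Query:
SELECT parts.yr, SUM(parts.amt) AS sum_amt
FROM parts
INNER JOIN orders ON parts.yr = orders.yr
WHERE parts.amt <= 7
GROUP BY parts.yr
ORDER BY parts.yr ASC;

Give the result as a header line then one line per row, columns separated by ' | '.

== RESULT ==
parts.yr | sum_amt
2 | 7
3 | 28
4 | 7

Derivation:
After JOIN orders (6 rows):
parts.amt | parts.city | parts.yr | orders.yr | orders.code
7 | NY | 2 | 2 | Z3
7 | NY | 4 | 4 | X1
7 | CHI | 3 | 3 | Z3
7 | CHI | 3 | 3 | Z3
7 | CHI | 3 | 3 | Z3
7 | CHI | 3 | 3 | Y2
After WHERE (6 rows):
parts.amt | parts.city | parts.yr | orders.yr | orders.code
7 | NY | 2 | 2 | Z3
7 | NY | 4 | 4 | X1
7 | CHI | 3 | 3 | Z3
7 | CHI | 3 | 3 | Z3
7 | CHI | 3 | 3 | Z3
7 | CHI | 3 | 3 | Y2
After GROUP BY (3 rows):
parts.yr | sum_amt
2 | 7
4 | 7
3 | 28
After ORDER BY (3 rows):
parts.yr | sum_amt
2 | 7
3 | 28
4 | 7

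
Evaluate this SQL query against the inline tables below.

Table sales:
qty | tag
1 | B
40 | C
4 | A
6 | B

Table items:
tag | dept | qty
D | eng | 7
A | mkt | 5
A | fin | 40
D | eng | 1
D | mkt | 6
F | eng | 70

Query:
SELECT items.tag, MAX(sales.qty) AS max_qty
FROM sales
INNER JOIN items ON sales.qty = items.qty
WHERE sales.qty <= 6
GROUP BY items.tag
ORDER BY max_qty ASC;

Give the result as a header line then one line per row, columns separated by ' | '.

== RESULT ==
items.tag | max_qty
D | 6

Derivation:
After JOIN items (3 rows):
sales.qty | sales.tag | items.tag | items.dept | items.qty
1 | B | D | eng | 1
40 | C | A | fin | 40
6 | B | D | mkt | 6
After WHERE (2 rows):
sales.qty | sales.tag | items.tag | items.dept | items.qty
1 | B | D | eng | 1
6 | B | D | mkt | 6
After GROUP BY (1 rows):
items.tag | max_qty
D | 6
After ORDER BY (1 rows):
items.tag | max_qty
D | 6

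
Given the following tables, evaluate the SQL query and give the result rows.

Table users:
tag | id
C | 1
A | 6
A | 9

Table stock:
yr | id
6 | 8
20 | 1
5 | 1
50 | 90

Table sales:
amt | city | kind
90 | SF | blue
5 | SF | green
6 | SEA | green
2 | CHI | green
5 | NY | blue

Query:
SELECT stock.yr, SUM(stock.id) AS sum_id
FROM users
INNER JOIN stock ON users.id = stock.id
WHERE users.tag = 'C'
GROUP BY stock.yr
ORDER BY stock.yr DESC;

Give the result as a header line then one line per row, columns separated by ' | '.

== RESULT ==
stock.yr | sum_id
20 | 1
5 | 1

Derivation:
After JOIN stock (2 rows):
users.tag | users.id | stock.yr | stock.id
C | 1 | 20 | 1
C | 1 | 5 | 1
After WHERE (2 rows):
users.tag | users.id | stock.yr | stock.id
C | 1 | 20 | 1
C | 1 | 5 | 1
After GROUP BY (2 rows):
stock.yr | sum_id
20 | 1
5 | 1
After ORDER BY (2 rows):
stock.yr | sum_id
20 | 1
5 | 1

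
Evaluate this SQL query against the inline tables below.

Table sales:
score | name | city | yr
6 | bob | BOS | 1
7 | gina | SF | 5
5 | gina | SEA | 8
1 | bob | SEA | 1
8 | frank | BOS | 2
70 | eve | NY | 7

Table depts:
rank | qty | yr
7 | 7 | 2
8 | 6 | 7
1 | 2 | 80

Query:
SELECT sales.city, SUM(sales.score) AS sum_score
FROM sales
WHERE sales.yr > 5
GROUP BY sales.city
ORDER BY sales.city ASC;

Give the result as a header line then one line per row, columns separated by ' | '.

== RESULT ==
sales.city | sum_score
NY | 70
SEA | 5

Derivation:
After WHERE (2 rows):
sales.score | sales.name | sales.city | sales.yr
5 | gina | SEA | 8
70 | eve | NY | 7
After GROUP BY (2 rows):
sales.city | sum_score
SEA | 5
NY | 70
After ORDER BY (2 rows):
sales.city | sum_score
NY | 70
SEA | 5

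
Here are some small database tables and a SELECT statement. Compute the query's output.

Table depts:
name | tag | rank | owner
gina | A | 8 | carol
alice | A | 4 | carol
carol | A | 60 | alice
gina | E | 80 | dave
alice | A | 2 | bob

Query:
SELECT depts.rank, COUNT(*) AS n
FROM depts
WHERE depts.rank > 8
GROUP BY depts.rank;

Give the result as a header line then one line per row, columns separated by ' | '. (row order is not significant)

After WHERE (2 rows):
depts.name | depts.tag | depts.rank | depts.owner
carol | A | 60 | alice
gina | E | 80 | dave
After GROUP BY (2 rows):
depts.rank | n
60 | 1
80 | 1

== RESULT ==
depts.rank | n
60 | 1
80 | 1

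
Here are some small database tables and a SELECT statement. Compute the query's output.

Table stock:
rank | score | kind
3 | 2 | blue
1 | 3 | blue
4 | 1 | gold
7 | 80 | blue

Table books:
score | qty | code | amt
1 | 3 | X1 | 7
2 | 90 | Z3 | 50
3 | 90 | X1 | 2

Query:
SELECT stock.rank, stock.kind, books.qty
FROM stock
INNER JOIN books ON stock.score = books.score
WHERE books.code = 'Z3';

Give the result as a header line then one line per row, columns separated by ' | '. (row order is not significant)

== RESULT ==
stock.rank | stock.kind | books.qty
3 | blue | 90

Derivation:
After JOIN books (3 rows):
stock.rank | stock.score | stock.kind | books.score | books.qty | books.code | books.amt
3 | 2 | blue | 2 | 90 | Z3 | 50
1 | 3 | blue | 3 | 90 | X1 | 2
4 | 1 | gold | 1 | 3 | X1 | 7
After WHERE (1 rows):
stock.rank | stock.score | stock.kind | books.score | books.qty | books.code | books.amt
3 | 2 | blue | 2 | 90 | Z3 | 50
After SELECT (1 rows):
stock.rank | stock.kind | books.qty
3 | blue | 90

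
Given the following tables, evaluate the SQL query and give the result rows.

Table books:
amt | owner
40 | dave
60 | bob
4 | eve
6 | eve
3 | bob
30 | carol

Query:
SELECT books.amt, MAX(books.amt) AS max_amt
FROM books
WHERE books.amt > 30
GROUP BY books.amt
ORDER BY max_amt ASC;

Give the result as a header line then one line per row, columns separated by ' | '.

== RESULT ==
books.amt | max_amt
40 | 40
60 | 60

Derivation:
After WHERE (2 rows):
books.amt | books.owner
40 | dave
60 | bob
After GROUP BY (2 rows):
books.amt | max_amt
40 | 40
60 | 60
After ORDER BY (2 rows):
books.amt | max_amt
40 | 40
60 | 60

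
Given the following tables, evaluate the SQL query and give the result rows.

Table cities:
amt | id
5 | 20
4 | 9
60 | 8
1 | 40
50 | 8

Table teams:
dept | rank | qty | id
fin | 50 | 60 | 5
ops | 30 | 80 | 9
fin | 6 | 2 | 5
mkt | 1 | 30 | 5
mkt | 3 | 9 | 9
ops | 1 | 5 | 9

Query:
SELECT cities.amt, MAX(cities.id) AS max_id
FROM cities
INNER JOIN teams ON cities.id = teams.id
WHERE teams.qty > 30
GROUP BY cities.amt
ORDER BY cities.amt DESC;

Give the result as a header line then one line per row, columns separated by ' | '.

== RESULT ==
cities.amt | max_id
4 | 9

Derivation:
After JOIN teams (3 rows):
cities.amt | cities.id | teams.dept | teams.rank | teams.qty | teams.id
4 | 9 | ops | 30 | 80 | 9
4 | 9 | mkt | 3 | 9 | 9
4 | 9 | ops | 1 | 5 | 9
After WHERE (1 rows):
cities.amt | cities.id | teams.dept | teams.rank | teams.qty | teams.id
4 | 9 | ops | 30 | 80 | 9
After GROUP BY (1 rows):
cities.amt | max_id
4 | 9
After ORDER BY (1 rows):
cities.amt | max_id
4 | 9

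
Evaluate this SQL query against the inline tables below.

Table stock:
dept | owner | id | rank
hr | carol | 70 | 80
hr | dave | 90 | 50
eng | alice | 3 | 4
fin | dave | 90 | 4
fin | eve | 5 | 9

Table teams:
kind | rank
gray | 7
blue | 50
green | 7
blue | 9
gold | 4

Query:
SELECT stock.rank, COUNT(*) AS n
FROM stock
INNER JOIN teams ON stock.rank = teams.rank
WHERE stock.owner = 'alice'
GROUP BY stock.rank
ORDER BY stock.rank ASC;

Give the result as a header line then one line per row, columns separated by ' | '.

== RESULT ==
stock.rank | n
4 | 1

Derivation:
After JOIN teams (4 rows):
stock.dept | stock.owner | stock.id | stock.rank | teams.kind | teams.rank
hr | dave | 90 | 50 | blue | 50
eng | alice | 3 | 4 | gold | 4
fin | dave | 90 | 4 | gold | 4
fin | eve | 5 | 9 | blue | 9
After WHERE (1 rows):
stock.dept | stock.owner | stock.id | stock.rank | teams.kind | teams.rank
eng | alice | 3 | 4 | gold | 4
After GROUP BY (1 rows):
stock.rank | n
4 | 1
After ORDER BY (1 rows):
stock.rank | n
4 | 1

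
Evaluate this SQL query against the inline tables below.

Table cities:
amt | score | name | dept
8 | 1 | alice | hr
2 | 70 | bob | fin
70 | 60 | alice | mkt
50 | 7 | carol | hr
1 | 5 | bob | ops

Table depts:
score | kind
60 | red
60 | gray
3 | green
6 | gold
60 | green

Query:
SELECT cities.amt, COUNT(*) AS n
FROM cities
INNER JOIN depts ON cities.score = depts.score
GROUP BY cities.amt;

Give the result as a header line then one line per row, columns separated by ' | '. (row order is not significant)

After JOIN depts (3 rows):
cities.amt | cities.score | cities.name | cities.dept | depts.score | depts.kind
70 | 60 | alice | mkt | 60 | red
70 | 60 | alice | mkt | 60 | gray
70 | 60 | alice | mkt | 60 | green
After GROUP BY (1 rows):
cities.amt | n
70 | 3

== RESULT ==
cities.amt | n
70 | 3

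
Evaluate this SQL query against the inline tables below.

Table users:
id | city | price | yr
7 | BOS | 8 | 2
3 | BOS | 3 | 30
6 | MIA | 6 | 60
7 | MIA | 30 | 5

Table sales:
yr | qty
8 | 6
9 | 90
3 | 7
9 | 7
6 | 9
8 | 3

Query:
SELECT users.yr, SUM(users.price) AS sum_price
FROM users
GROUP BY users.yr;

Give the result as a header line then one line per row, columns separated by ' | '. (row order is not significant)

== RESULT ==
users.yr | sum_price
2 | 8
30 | 3
60 | 6
5 | 30

Derivation:
After GROUP BY (4 rows):
users.yr | sum_price
2 | 8
30 | 3
60 | 6
5 | 30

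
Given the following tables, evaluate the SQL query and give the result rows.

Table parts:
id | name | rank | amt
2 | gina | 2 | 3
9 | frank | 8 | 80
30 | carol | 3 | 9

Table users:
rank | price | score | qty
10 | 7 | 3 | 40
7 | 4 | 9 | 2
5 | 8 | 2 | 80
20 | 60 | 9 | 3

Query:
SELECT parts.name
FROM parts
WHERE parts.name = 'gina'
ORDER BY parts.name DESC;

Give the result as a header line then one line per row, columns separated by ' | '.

== RESULT ==
parts.name
gina

Derivation:
After WHERE (1 rows):
parts.id | parts.name | parts.rank | parts.amt
2 | gina | 2 | 3
After SELECT (1 rows):
parts.name
gina
After ORDER BY (1 rows):
parts.name
gina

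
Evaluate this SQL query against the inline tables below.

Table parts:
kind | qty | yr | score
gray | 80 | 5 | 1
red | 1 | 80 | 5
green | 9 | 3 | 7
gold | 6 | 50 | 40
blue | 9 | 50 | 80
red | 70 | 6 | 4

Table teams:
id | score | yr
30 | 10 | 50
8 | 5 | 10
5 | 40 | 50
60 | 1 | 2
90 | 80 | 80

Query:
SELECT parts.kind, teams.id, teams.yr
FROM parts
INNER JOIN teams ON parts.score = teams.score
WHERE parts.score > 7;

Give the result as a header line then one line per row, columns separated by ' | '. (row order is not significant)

== RESULT ==
parts.kind | teams.id | teams.yr
gold | 5 | 50
blue | 90 | 80

Derivation:
After JOIN teams (4 rows):
parts.kind | parts.qty | parts.yr | parts.score | teams.id | teams.score | teams.yr
gray | 80 | 5 | 1 | 60 | 1 | 2
red | 1 | 80 | 5 | 8 | 5 | 10
gold | 6 | 50 | 40 | 5 | 40 | 50
blue | 9 | 50 | 80 | 90 | 80 | 80
After WHERE (2 rows):
parts.kind | parts.qty | parts.yr | parts.score | teams.id | teams.score | teams.yr
gold | 6 | 50 | 40 | 5 | 40 | 50
blue | 9 | 50 | 80 | 90 | 80 | 80
After SELECT (2 rows):
parts.kind | teams.id | teams.yr
gold | 5 | 50
blue | 90 | 80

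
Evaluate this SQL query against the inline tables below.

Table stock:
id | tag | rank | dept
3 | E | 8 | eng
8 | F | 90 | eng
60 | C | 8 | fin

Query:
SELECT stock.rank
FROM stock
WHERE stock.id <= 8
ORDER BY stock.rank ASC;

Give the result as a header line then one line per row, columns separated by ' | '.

After WHERE (2 rows):
stock.id | stock.tag | stock.rank | stock.dept
3 | E | 8 | eng
8 | F | 90 | eng
After SELECT (2 rows):
stock.rank
8
90
After ORDER BY (2 rows):
stock.rank
8
90

== RESULT ==
stock.rank
8
90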